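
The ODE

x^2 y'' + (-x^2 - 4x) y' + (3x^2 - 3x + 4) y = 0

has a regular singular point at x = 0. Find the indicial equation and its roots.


Divide by x^2 to reach normal form y'' + P_1(x) y' + P_2(x) y = 0 with P_1(x) = -1 - 4/x and P_2(x) = 3 - 3/x + 4/x^2.
x = 0 is a singular point because the y'-coefficient -1 - 4/x has a pole at x = 0 and the y-coefficient 3 - 3/x + 4/x^2 has a pole at x = 0.
It is a regular singular point because x P_1(x) = p(x) = -x - 4 and x^2 P_2(x) = q(x) = 3x^2 - 3x + 4 are polynomials, hence analytic at x = 0.
p(0) = -4,  q(0) = 4.
Indicial equation: r(r-1) + p(0) r + q(0) = 0, i.e. r^2 + (p(0) - 1) r + q(0) = 0, i.e. r^2 - 5 r + 4 = 0.
Discriminant: (-5)^2 - 4(4) = 9, so r = (5 ± 3)/2.
Solving: r_1 = 4, r_2 = 1.

indicial: r^2 - 5 r + 4 = 0; roots r_1 = 4, r_2 = 1


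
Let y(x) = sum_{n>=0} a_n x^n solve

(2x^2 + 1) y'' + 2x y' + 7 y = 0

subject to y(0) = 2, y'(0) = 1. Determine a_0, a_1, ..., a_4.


Ansatz: y(x) = sum_{n>=0} a_n x^n, so y'(x) = sum_{n>=1} n a_n x^(n-1) and y''(x) = sum_{n>=2} n(n-1) a_n x^(n-2).
Substitute into P(x) y'' + Q(x) y' + R(x) y = 0 with P(x) = 2x^2 + 1, Q(x) = 2x, R(x) = 7, and match powers of x.
Initial conditions: a_0 = 2, a_1 = 1.
Setting the coefficient of each power of x to zero and solving order by order (substituting the coefficients already found):
  x^0: 2 a_2 + 7 a_0 = 0  ->  2 a_2 = -7 a_0 = -14  ->  a_2 = -7
  x^1: 6 a_3 + 9 a_1 = 0  ->  6 a_3 = -9 a_1 = -9  ->  a_3 = -3/2
  x^2: 12 a_4 + 15 a_2 = 0  ->  12 a_4 = -15 a_2 = 105  ->  a_4 = 35/4
Truncated series: y(x) = 2 + x - 7 x^2 - (3/2) x^3 + (35/4) x^4 + O(x^5).

a_0 = 2; a_1 = 1; a_2 = -7; a_3 = -3/2; a_4 = 35/4


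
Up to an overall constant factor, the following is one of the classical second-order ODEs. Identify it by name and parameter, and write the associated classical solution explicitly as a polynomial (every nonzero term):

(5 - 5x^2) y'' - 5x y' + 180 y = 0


All three coefficients share the factor 5; dividing through by 5 gives  (1 - x^2) y'' - x y' + 36 y = 0.
This matches the Chebyshev equation (1 - x^2) y'' - x y' + n^2 y = 0 (note the -x y' term, not -2x y') with n^2 = 36, so n = 6; the polynomial solution is T_6(x).
With y = sum_k a_k x^k, matching x^k gives (k+2)(k+1) a_{k+2} = (k^2 - n^2) a_k = (k - 6)(k + 6) a_k. The right side vanishes at k = 6, so the series with the parity of 6 terminates at degree 6.
Standard normalization: leading coefficient of T_n is 2^(n-1), so a_6 = 2^5 = 32. Work downward with a_k = (k+1)(k+2) a_{k+2} / ((k - 6)(k + 6)):
  a_4 = (5)(6)(32) / ((4 - 6)(4 + 6)) = 960/(-20) = -48
  a_2 = (3)(4)(-48) / ((2 - 6)(2 + 6)) = -576/(-32) = 18
  a_0 = (1)(2)(18) / ((0 - 6)(0 + 6)) = 36/(-36) = -1
Hence T_6(x) = 32 x^6 - 48 x^4 + 18 x^2 - 1.

T_6(x); series = 32 x^6 - 48 x^4 + 18 x^2 - 1


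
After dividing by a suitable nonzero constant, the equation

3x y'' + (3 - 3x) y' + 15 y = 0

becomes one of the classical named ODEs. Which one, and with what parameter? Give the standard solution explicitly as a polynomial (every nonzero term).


All three coefficients share the factor 3; dividing through by 3 gives  x y'' + (1 - x) y' + 5 y = 0.
This matches the Laguerre equation x y'' + (1 - x) y' + n y = 0 with n = 5; the polynomial solution is L_5(x).
With y = sum_k a_k x^k, matching x^k gives (k+1)k a_{k+1} + (k+1) a_{k+1} - k a_k + n a_k = 0, i.e. (k+1)^2 a_{k+1} = (k - n) a_k = (k - 5) a_k. The right side vanishes at k = 5, so the series terminates at degree 5.
Standard normalization L_n(0) = 1 gives a_0 = 1. Work upward with a_{k+1} = (k - 5) a_k / (k+1)^2:
  a_1 = (0 - 5)(1) / 1^2 = -5/1 = -5
  a_2 = (1 - 5)(-5) / 2^2 = 20/4 = 5
  a_3 = (2 - 5)(5) / 3^2 = -15/9 = -5/3
  a_4 = (3 - 5)(-5/3) / 4^2 = (10/3)/16 = 5/24
  a_5 = (4 - 5)(5/24) / 5^2 = (-5/24)/25 = -1/120
Hence L_5(x) = -x^5/120 + 5 x^4/24 - 5 x^3/3 + 5 x^2 - 5 x + 1.

L_5(x); series = -x^5/120 + 5 x^4/24 - 5 x^3/3 + 5 x^2 - 5 x + 1


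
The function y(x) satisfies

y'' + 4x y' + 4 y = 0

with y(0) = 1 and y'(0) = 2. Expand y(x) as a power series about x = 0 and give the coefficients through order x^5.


Ansatz: y(x) = sum_{n>=0} a_n x^n, so y'(x) = sum_{n>=1} n a_n x^(n-1) and y''(x) = sum_{n>=2} n(n-1) a_n x^(n-2).
Substitute into P(x) y'' + Q(x) y' + R(x) y = 0 with P(x) = 1, Q(x) = 4x, R(x) = 4, and match powers of x.
Initial conditions: a_0 = 1, a_1 = 2.
Setting the coefficient of each power of x to zero and solving order by order (substituting the coefficients already found):
  x^0: 2 a_2 + 4 a_0 = 0  ->  2 a_2 = -4 a_0 = -4  ->  a_2 = -2
  x^1: 6 a_3 + 8 a_1 = 0  ->  6 a_3 = -8 a_1 = -16  ->  a_3 = -8/3
  x^2: 12 a_4 + 12 a_2 = 0  ->  12 a_4 = -12 a_2 = 24  ->  a_4 = 2
  x^3: 20 a_5 + 16 a_3 = 0  ->  20 a_5 = -16 a_3 = 128/3  ->  a_5 = 32/15
Truncated series: y(x) = 1 + 2 x - 2 x^2 - (8/3) x^3 + 2 x^4 + (32/15) x^5 + O(x^6).

a_0 = 1; a_1 = 2; a_2 = -2; a_3 = -8/3; a_4 = 2; a_5 = 32/15


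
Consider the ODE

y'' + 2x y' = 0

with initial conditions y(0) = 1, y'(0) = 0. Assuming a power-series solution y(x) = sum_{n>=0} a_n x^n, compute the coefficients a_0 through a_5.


Ansatz: y(x) = sum_{n>=0} a_n x^n, so y'(x) = sum_{n>=1} n a_n x^(n-1) and y''(x) = sum_{n>=2} n(n-1) a_n x^(n-2).
Substitute into P(x) y'' + Q(x) y' + R(x) y = 0 with P(x) = 1, Q(x) = 2x, R(x) = 0, and match powers of x.
Initial conditions: a_0 = 1, a_1 = 0.
Setting the coefficient of each power of x to zero and solving order by order (substituting the coefficients already found):
  x^0: 2 a_2 = 0  ->  a_2 = 0
  x^1: 6 a_3 + 2 a_1 = 0  ->  6 a_3 = -2 a_1 = 0  ->  a_3 = 0
  x^2: 12 a_4 + 4 a_2 = 0  ->  12 a_4 = -4 a_2 = 0  ->  a_4 = 0
  x^3: 20 a_5 + 6 a_3 = 0  ->  20 a_5 = -6 a_3 = 0  ->  a_5 = 0
Truncated series: y(x) = 1 + O(x^6).

a_0 = 1; a_1 = 0; a_2 = 0; a_3 = 0; a_4 = 0; a_5 = 0


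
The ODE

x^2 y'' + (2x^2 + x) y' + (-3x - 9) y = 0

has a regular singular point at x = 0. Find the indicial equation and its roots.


Divide by x^2 to reach normal form y'' + P_1(x) y' + P_2(x) y = 0 with P_1(x) = 2 + 1/x and P_2(x) = -3/x - 9/x^2.
x = 0 is a singular point because the y'-coefficient 2 + 1/x has a pole at x = 0 and the y-coefficient -3/x - 9/x^2 has a pole at x = 0.
It is a regular singular point because x P_1(x) = p(x) = 2x + 1 and x^2 P_2(x) = q(x) = -3x - 9 are polynomials, hence analytic at x = 0.
p(0) = 1,  q(0) = -9.
Indicial equation: r(r-1) + p(0) r + q(0) = 0, i.e. r^2 + (p(0) - 1) r + q(0) = 0, i.e. r^2 - 9 = 0.
Discriminant: (0)^2 - 4(-9) = 36, so r = (0 ± 6)/2.
Solving: r_1 = 3, r_2 = -3.

indicial: r^2 - 9 = 0; roots r_1 = 3, r_2 = -3


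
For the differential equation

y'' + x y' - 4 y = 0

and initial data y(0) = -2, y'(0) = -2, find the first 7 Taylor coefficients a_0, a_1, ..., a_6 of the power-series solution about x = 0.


Ansatz: y(x) = sum_{n>=0} a_n x^n, so y'(x) = sum_{n>=1} n a_n x^(n-1) and y''(x) = sum_{n>=2} n(n-1) a_n x^(n-2).
Substitute into P(x) y'' + Q(x) y' + R(x) y = 0 with P(x) = 1, Q(x) = x, R(x) = -4, and match powers of x.
Initial conditions: a_0 = -2, a_1 = -2.
Setting the coefficient of each power of x to zero and solving order by order (substituting the coefficients already found):
  x^0: 2 a_2 - 4 a_0 = 0  ->  2 a_2 = 4 a_0 = -8  ->  a_2 = -4
  x^1: 6 a_3 - 3 a_1 = 0  ->  6 a_3 = 3 a_1 = -6  ->  a_3 = -1
  x^2: 12 a_4 - 2 a_2 = 0  ->  12 a_4 = 2 a_2 = -8  ->  a_4 = -2/3
  x^3: 20 a_5 - a_3 = 0  ->  20 a_5 = a_3 = -1  ->  a_5 = -1/20
  x^4: 30 a_6 = 0  ->  a_6 = 0
Truncated series: y(x) = -2 - 2 x - 4 x^2 - x^3 - (2/3) x^4 - (1/20) x^5 + O(x^7).

a_0 = -2; a_1 = -2; a_2 = -4; a_3 = -1; a_4 = -2/3; a_5 = -1/20; a_6 = 0


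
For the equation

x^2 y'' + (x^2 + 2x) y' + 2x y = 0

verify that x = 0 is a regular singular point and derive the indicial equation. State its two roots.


Divide by x^2 to reach normal form y'' + P_1(x) y' + P_2(x) y = 0 with P_1(x) = 1 + 2/x and P_2(x) = 2/x.
x = 0 is a singular point because the y'-coefficient 1 + 2/x has a pole at x = 0 and the y-coefficient 2/x has a pole at x = 0.
It is a regular singular point because x P_1(x) = p(x) = x + 2 and x^2 P_2(x) = q(x) = 2x are polynomials, hence analytic at x = 0.
p(0) = 2,  q(0) = 0.
Indicial equation: r(r-1) + p(0) r + q(0) = 0, i.e. r^2 + (p(0) - 1) r + q(0) = 0, i.e. r^2 + 1 r = 0.
Discriminant: (1)^2 - 4(0) = 1, so r = (-1 ± 1)/2.
Solving: r_1 = 0, r_2 = -1.

indicial: r^2 + 1 r = 0; roots r_1 = 0, r_2 = -1


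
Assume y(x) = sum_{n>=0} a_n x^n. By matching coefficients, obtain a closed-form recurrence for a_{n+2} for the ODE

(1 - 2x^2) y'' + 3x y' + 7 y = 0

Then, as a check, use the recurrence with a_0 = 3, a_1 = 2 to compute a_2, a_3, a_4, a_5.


Substitute y = sum_n a_n x^n.
(1 - 2 x^2) y'' contributes (n+2)(n+1) a_{n+2} - 2 n(n-1) a_n at x^n.
3 x y'(x) contributes 3 n a_n at x^n.
7 y(x) contributes 7 a_n at x^n.
Matching x^n: (n+2)(n+1) a_{n+2} + (-2 n(n-1) + 3 n + 7) a_n = 0.
Thus a_{n+2} = (2 n(n-1) - 3 n - 7) / ((n+1)(n+2)) * a_n.

Check with a_0 = 3, a_1 = 2 (apply the recurrence for n = 0, 1, 2, 3): a_0 = 3, a_1 = 2, a_2 = -21/2, a_3 = -10/3, a_4 = 63/8, a_5 = 2/3.

a_(n+2) = (2 n(n-1) - 3 n - 7) / ((n+1)(n+2)) * a_n; check: a_0 = 3, a_1 = 2, a_2 = -21/2, a_3 = -10/3, a_4 = 63/8, a_5 = 2/3


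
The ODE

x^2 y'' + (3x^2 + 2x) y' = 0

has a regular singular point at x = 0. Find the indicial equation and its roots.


Divide by x^2 to reach normal form y'' + P_1(x) y' + P_2(x) y = 0 with P_1(x) = 3 + 2/x and P_2(x) = 0.
x = 0 is a singular point because the y'-coefficient 3 + 2/x has a pole at x = 0.
It is a regular singular point because x P_1(x) = p(x) = 3x + 2 and x^2 P_2(x) = q(x) = 0 are polynomials, hence analytic at x = 0.
p(0) = 2,  q(0) = 0.
Indicial equation: r(r-1) + p(0) r + q(0) = 0, i.e. r^2 + (p(0) - 1) r + q(0) = 0, i.e. r^2 + 1 r = 0.
Discriminant: (1)^2 - 4(0) = 1, so r = (-1 ± 1)/2.
Solving: r_1 = 0, r_2 = -1.

indicial: r^2 + 1 r = 0; roots r_1 = 0, r_2 = -1


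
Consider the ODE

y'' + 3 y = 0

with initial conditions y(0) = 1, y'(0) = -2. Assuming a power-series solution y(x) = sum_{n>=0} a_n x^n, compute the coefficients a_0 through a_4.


Ansatz: y(x) = sum_{n>=0} a_n x^n, so y'(x) = sum_{n>=1} n a_n x^(n-1) and y''(x) = sum_{n>=2} n(n-1) a_n x^(n-2).
Substitute into P(x) y'' + Q(x) y' + R(x) y = 0 with P(x) = 1, Q(x) = 0, R(x) = 3, and match powers of x.
Initial conditions: a_0 = 1, a_1 = -2.
Setting the coefficient of each power of x to zero and solving order by order (substituting the coefficients already found):
  x^0: 2 a_2 + 3 a_0 = 0  ->  2 a_2 = -3 a_0 = -3  ->  a_2 = -3/2
  x^1: 6 a_3 + 3 a_1 = 0  ->  6 a_3 = -3 a_1 = 6  ->  a_3 = 1
  x^2: 12 a_4 + 3 a_2 = 0  ->  12 a_4 = -3 a_2 = 9/2  ->  a_4 = 3/8
Truncated series: y(x) = 1 - 2 x - (3/2) x^2 + x^3 + (3/8) x^4 + O(x^5).

a_0 = 1; a_1 = -2; a_2 = -3/2; a_3 = 1; a_4 = 3/8


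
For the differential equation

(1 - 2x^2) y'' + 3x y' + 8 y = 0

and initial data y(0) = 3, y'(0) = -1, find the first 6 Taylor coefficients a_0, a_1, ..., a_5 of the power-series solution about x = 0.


Ansatz: y(x) = sum_{n>=0} a_n x^n, so y'(x) = sum_{n>=1} n a_n x^(n-1) and y''(x) = sum_{n>=2} n(n-1) a_n x^(n-2).
Substitute into P(x) y'' + Q(x) y' + R(x) y = 0 with P(x) = 1 - 2x^2, Q(x) = 3x, R(x) = 8, and match powers of x.
Initial conditions: a_0 = 3, a_1 = -1.
Setting the coefficient of each power of x to zero and solving order by order (substituting the coefficients already found):
  x^0: 2 a_2 + 8 a_0 = 0  ->  2 a_2 = -8 a_0 = -24  ->  a_2 = -12
  x^1: 6 a_3 + 11 a_1 = 0  ->  6 a_3 = -11 a_1 = 11  ->  a_3 = 11/6
  x^2: 12 a_4 + 10 a_2 = 0  ->  12 a_4 = -10 a_2 = 120  ->  a_4 = 10
  x^3: 20 a_5 + 5 a_3 = 0  ->  20 a_5 = -5 a_3 = -55/6  ->  a_5 = -11/24
Truncated series: y(x) = 3 - x - 12 x^2 + (11/6) x^3 + 10 x^4 - (11/24) x^5 + O(x^6).

a_0 = 3; a_1 = -1; a_2 = -12; a_3 = 11/6; a_4 = 10; a_5 = -11/24


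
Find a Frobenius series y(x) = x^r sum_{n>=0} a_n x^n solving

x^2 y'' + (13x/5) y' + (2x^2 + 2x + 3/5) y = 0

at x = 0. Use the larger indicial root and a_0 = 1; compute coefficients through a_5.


Write in Frobenius form y'' + (p(x)/x) y' + (q(x)/x^2) y = 0:
  p(x) = 13/5,  q(x) = 2x^2 + 2x + 3/5.
Indicial equation: r(r-1) + (13/5) r + (3/5) = 0 -> roots r_1 = -3/5, r_2 = -1.
Take r = r_1 = -3/5. Let y(x) = x^r sum_{n>=0} a_n x^n with a_0 = 1.
Substitute y = x^r sum a_n x^n and match x^{r+n}. The recurrence is
  D(n) a_n + 2 a_{n-1} + 2 a_{n-2} = 0,  where D(n) = (r+n)(r+n-1) + (13/5)(r+n) + (3/5).
  a_n = [-2 a_{n-1} - 2 a_{n-2}] / D(n).
Since the indicial polynomial factors as (r - r_1)(r - r_2), D(n) = (r_1 + n - r_1)(r_1 + n - r_2) = n(n + 2/5).
Evaluating step by step (a_0 = 1):
  n = 1: D(1) = 1(1 + 2/5) = 7/5; numerator = -2(1) = -2; a_1 = (-2)/(7/5) = -10/7
  n = 2: D(2) = 2(2 + 2/5) = 24/5; numerator = -2(-10/7) - 2(1) = 6/7; a_2 = (6/7)/(24/5) = 5/28
  n = 3: D(3) = 3(3 + 2/5) = 51/5; numerator = -2(5/28) - 2(-10/7) = 5/2; a_3 = (5/2)/(51/5) = 25/102
  n = 4: D(4) = 4(4 + 2/5) = 88/5; numerator = -2(25/102) - 2(5/28) = -605/714; a_4 = (-605/714)/(88/5) = -275/5712
  n = 5: D(5) = 5(5 + 2/5) = 27; numerator = -2(-275/5712) - 2(25/102) = -375/952; a_5 = (-375/952)/(27) = -125/8568

r = -3/5; a_0 = 1; a_1 = -10/7; a_2 = 5/28; a_3 = 25/102; a_4 = -275/5712; a_5 = -125/8568


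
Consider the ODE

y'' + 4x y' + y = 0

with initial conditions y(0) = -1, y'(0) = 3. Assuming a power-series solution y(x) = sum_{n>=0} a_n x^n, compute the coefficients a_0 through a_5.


Ansatz: y(x) = sum_{n>=0} a_n x^n, so y'(x) = sum_{n>=1} n a_n x^(n-1) and y''(x) = sum_{n>=2} n(n-1) a_n x^(n-2).
Substitute into P(x) y'' + Q(x) y' + R(x) y = 0 with P(x) = 1, Q(x) = 4x, R(x) = 1, and match powers of x.
Initial conditions: a_0 = -1, a_1 = 3.
Setting the coefficient of each power of x to zero and solving order by order (substituting the coefficients already found):
  x^0: 2 a_2 + a_0 = 0  ->  2 a_2 = -a_0 = 1  ->  a_2 = 1/2
  x^1: 6 a_3 + 5 a_1 = 0  ->  6 a_3 = -5 a_1 = -15  ->  a_3 = -5/2
  x^2: 12 a_4 + 9 a_2 = 0  ->  12 a_4 = -9 a_2 = -9/2  ->  a_4 = -3/8
  x^3: 20 a_5 + 13 a_3 = 0  ->  20 a_5 = -13 a_3 = 65/2  ->  a_5 = 13/8
Truncated series: y(x) = -1 + 3 x + (1/2) x^2 - (5/2) x^3 - (3/8) x^4 + (13/8) x^5 + O(x^6).

a_0 = -1; a_1 = 3; a_2 = 1/2; a_3 = -5/2; a_4 = -3/8; a_5 = 13/8


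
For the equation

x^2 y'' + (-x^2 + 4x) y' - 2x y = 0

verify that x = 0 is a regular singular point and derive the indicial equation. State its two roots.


Divide by x^2 to reach normal form y'' + P_1(x) y' + P_2(x) y = 0 with P_1(x) = -1 + 4/x and P_2(x) = -2/x.
x = 0 is a singular point because the y'-coefficient -1 + 4/x has a pole at x = 0 and the y-coefficient -2/x has a pole at x = 0.
It is a regular singular point because x P_1(x) = p(x) = 4 - x and x^2 P_2(x) = q(x) = -2x are polynomials, hence analytic at x = 0.
p(0) = 4,  q(0) = 0.
Indicial equation: r(r-1) + p(0) r + q(0) = 0, i.e. r^2 + (p(0) - 1) r + q(0) = 0, i.e. r^2 + 3 r = 0.
Discriminant: (3)^2 - 4(0) = 9, so r = (-3 ± 3)/2.
Solving: r_1 = 0, r_2 = -3.

indicial: r^2 + 3 r = 0; roots r_1 = 0, r_2 = -3


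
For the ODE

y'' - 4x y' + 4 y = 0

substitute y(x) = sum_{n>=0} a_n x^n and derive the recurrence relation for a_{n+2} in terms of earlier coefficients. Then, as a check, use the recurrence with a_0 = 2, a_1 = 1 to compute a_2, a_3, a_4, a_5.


Substitute y = sum_n a_n x^n.
y''(x) has coefficient (n+2)(n+1) a_{n+2} at x^n;
-4 x y'(x) has coefficient -4 n a_n at x^n (shift);
4 y(x) has coefficient 4 a_n at x^n.
Matching x^n: (n+2)(n+1) a_{n+2} + (-4n + 4) a_n = 0.
Thus a_{n+2} = (4n - 4) / ((n+1)(n+2)) * a_n.

Check with a_0 = 2, a_1 = 1 (apply the recurrence for n = 0, 1, 2, 3): a_0 = 2, a_1 = 1, a_2 = -4, a_3 = 0, a_4 = -4/3, a_5 = 0.

a_(n+2) = (4n - 4) / ((n+1)(n+2)) * a_n; check: a_0 = 2, a_1 = 1, a_2 = -4, a_3 = 0, a_4 = -4/3, a_5 = 0


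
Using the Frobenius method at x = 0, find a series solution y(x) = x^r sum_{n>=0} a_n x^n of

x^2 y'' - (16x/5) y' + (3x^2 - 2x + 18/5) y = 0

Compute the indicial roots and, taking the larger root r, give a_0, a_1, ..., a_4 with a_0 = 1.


Write in Frobenius form y'' + (p(x)/x) y' + (q(x)/x^2) y = 0:
  p(x) = -16/5,  q(x) = 3x^2 - 2x + 18/5.
Indicial equation: r(r-1) + (-16/5) r + (18/5) = 0 -> roots r_1 = 3, r_2 = 6/5.
Take r = r_1 = 3. Let y(x) = x^r sum_{n>=0} a_n x^n with a_0 = 1.
Substitute y = x^r sum a_n x^n and match x^{r+n}. The recurrence is
  D(n) a_n - 2 a_{n-1} + 3 a_{n-2} = 0,  where D(n) = (r+n)(r+n-1) + (-16/5)(r+n) + (18/5).
  a_n = [2 a_{n-1} - 3 a_{n-2}] / D(n).
Since the indicial polynomial factors as (r - r_1)(r - r_2), D(n) = (r_1 + n - r_1)(r_1 + n - r_2) = n(n + 9/5).
Evaluating step by step (a_0 = 1):
  n = 1: D(1) = 1(1 + 9/5) = 14/5; numerator = 2(1) = 2; a_1 = (2)/(14/5) = 5/7
  n = 2: D(2) = 2(2 + 9/5) = 38/5; numerator = 2(5/7) - 3(1) = -11/7; a_2 = (-11/7)/(38/5) = -55/266
  n = 3: D(3) = 3(3 + 9/5) = 72/5; numerator = 2(-55/266) - 3(5/7) = -340/133; a_3 = (-340/133)/(72/5) = -425/2394
  n = 4: D(4) = 4(4 + 9/5) = 116/5; numerator = 2(-425/2394) - 3(-55/266) = 635/2394; a_4 = (635/2394)/(116/5) = 3175/277704

r = 3; a_0 = 1; a_1 = 5/7; a_2 = -55/266; a_3 = -425/2394; a_4 = 3175/277704


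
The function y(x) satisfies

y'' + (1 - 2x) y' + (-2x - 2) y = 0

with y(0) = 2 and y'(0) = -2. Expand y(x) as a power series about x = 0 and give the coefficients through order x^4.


Ansatz: y(x) = sum_{n>=0} a_n x^n, so y'(x) = sum_{n>=1} n a_n x^(n-1) and y''(x) = sum_{n>=2} n(n-1) a_n x^(n-2).
Substitute into P(x) y'' + Q(x) y' + R(x) y = 0 with P(x) = 1, Q(x) = 1 - 2x, R(x) = -2x - 2, and match powers of x.
Initial conditions: a_0 = 2, a_1 = -2.
Setting the coefficient of each power of x to zero and solving order by order (substituting the coefficients already found):
  x^0: 2 a_2 + a_1 - 2 a_0 = 0  ->  2 a_2 = -a_1 + 2 a_0 = 6  ->  a_2 = 3
  x^1: 6 a_3 + 2 a_2 - 4 a_1 - 2 a_0 = 0  ->  6 a_3 = -2 a_2 + 4 a_1 + 2 a_0 = -10  ->  a_3 = -5/3
  x^2: 12 a_4 + 3 a_3 - 6 a_2 - 2 a_1 = 0  ->  12 a_4 = -3 a_3 + 6 a_2 + 2 a_1 = 19  ->  a_4 = 19/12
Truncated series: y(x) = 2 - 2 x + 3 x^2 - (5/3) x^3 + (19/12) x^4 + O(x^5).

a_0 = 2; a_1 = -2; a_2 = 3; a_3 = -5/3; a_4 = 19/12


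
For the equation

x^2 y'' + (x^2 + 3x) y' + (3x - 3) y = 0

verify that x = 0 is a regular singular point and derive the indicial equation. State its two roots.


Divide by x^2 to reach normal form y'' + P_1(x) y' + P_2(x) y = 0 with P_1(x) = 1 + 3/x and P_2(x) = 3/x - 3/x^2.
x = 0 is a singular point because the y'-coefficient 1 + 3/x has a pole at x = 0 and the y-coefficient 3/x - 3/x^2 has a pole at x = 0.
It is a regular singular point because x P_1(x) = p(x) = x + 3 and x^2 P_2(x) = q(x) = 3x - 3 are polynomials, hence analytic at x = 0.
p(0) = 3,  q(0) = -3.
Indicial equation: r(r-1) + p(0) r + q(0) = 0, i.e. r^2 + (p(0) - 1) r + q(0) = 0, i.e. r^2 + 2 r - 3 = 0.
Discriminant: (2)^2 - 4(-3) = 16, so r = (-2 ± 4)/2.
Solving: r_1 = 1, r_2 = -3.

indicial: r^2 + 2 r - 3 = 0; roots r_1 = 1, r_2 = -3


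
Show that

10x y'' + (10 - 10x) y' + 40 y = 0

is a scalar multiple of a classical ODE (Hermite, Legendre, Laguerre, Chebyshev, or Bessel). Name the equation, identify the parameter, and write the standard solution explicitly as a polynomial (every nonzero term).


All three coefficients share the factor 10; dividing through by 10 gives  x y'' + (1 - x) y' + 4 y = 0.
This matches the Laguerre equation x y'' + (1 - x) y' + n y = 0 with n = 4; the polynomial solution is L_4(x).
With y = sum_k a_k x^k, matching x^k gives (k+1)k a_{k+1} + (k+1) a_{k+1} - k a_k + n a_k = 0, i.e. (k+1)^2 a_{k+1} = (k - n) a_k = (k - 4) a_k. The right side vanishes at k = 4, so the series terminates at degree 4.
Standard normalization L_n(0) = 1 gives a_0 = 1. Work upward with a_{k+1} = (k - 4) a_k / (k+1)^2:
  a_1 = (0 - 4)(1) / 1^2 = -4/1 = -4
  a_2 = (1 - 4)(-4) / 2^2 = 12/4 = 3
  a_3 = (2 - 4)(3) / 3^2 = -6/9 = -2/3
  a_4 = (3 - 4)(-2/3) / 4^2 = (2/3)/16 = 1/24
Hence L_4(x) = x^4/24 - 2 x^3/3 + 3 x^2 - 4 x + 1.

L_4(x); series = x^4/24 - 2 x^3/3 + 3 x^2 - 4 x + 1


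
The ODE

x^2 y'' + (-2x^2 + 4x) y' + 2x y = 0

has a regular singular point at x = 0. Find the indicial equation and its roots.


Divide by x^2 to reach normal form y'' + P_1(x) y' + P_2(x) y = 0 with P_1(x) = -2 + 4/x and P_2(x) = 2/x.
x = 0 is a singular point because the y'-coefficient -2 + 4/x has a pole at x = 0 and the y-coefficient 2/x has a pole at x = 0.
It is a regular singular point because x P_1(x) = p(x) = 4 - 2x and x^2 P_2(x) = q(x) = 2x are polynomials, hence analytic at x = 0.
p(0) = 4,  q(0) = 0.
Indicial equation: r(r-1) + p(0) r + q(0) = 0, i.e. r^2 + (p(0) - 1) r + q(0) = 0, i.e. r^2 + 3 r = 0.
Discriminant: (3)^2 - 4(0) = 9, so r = (-3 ± 3)/2.
Solving: r_1 = 0, r_2 = -3.

indicial: r^2 + 3 r = 0; roots r_1 = 0, r_2 = -3


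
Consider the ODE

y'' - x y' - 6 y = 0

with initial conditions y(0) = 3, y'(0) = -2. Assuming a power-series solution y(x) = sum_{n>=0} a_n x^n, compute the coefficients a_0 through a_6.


Ansatz: y(x) = sum_{n>=0} a_n x^n, so y'(x) = sum_{n>=1} n a_n x^(n-1) and y''(x) = sum_{n>=2} n(n-1) a_n x^(n-2).
Substitute into P(x) y'' + Q(x) y' + R(x) y = 0 with P(x) = 1, Q(x) = -x, R(x) = -6, and match powers of x.
Initial conditions: a_0 = 3, a_1 = -2.
Setting the coefficient of each power of x to zero and solving order by order (substituting the coefficients already found):
  x^0: 2 a_2 - 6 a_0 = 0  ->  2 a_2 = 6 a_0 = 18  ->  a_2 = 9
  x^1: 6 a_3 - 7 a_1 = 0  ->  6 a_3 = 7 a_1 = -14  ->  a_3 = -7/3
  x^2: 12 a_4 - 8 a_2 = 0  ->  12 a_4 = 8 a_2 = 72  ->  a_4 = 6
  x^3: 20 a_5 - 9 a_3 = 0  ->  20 a_5 = 9 a_3 = -21  ->  a_5 = -21/20
  x^4: 30 a_6 - 10 a_4 = 0  ->  30 a_6 = 10 a_4 = 60  ->  a_6 = 2
Truncated series: y(x) = 3 - 2 x + 9 x^2 - (7/3) x^3 + 6 x^4 - (21/20) x^5 + 2 x^6 + O(x^7).

a_0 = 3; a_1 = -2; a_2 = 9; a_3 = -7/3; a_4 = 6; a_5 = -21/20; a_6 = 2


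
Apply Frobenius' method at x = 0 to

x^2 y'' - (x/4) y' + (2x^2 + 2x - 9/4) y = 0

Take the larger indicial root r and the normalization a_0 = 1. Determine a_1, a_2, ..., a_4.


Write in Frobenius form y'' + (p(x)/x) y' + (q(x)/x^2) y = 0:
  p(x) = -1/4,  q(x) = 2x^2 + 2x - 9/4.
Indicial equation: r(r-1) + (-1/4) r + (-9/4) = 0 -> roots r_1 = 9/4, r_2 = -1.
Take r = r_1 = 9/4. Let y(x) = x^r sum_{n>=0} a_n x^n with a_0 = 1.
Substitute y = x^r sum a_n x^n and match x^{r+n}. The recurrence is
  D(n) a_n + 2 a_{n-1} + 2 a_{n-2} = 0,  where D(n) = (r+n)(r+n-1) + (-1/4)(r+n) + (-9/4).
  a_n = [-2 a_{n-1} - 2 a_{n-2}] / D(n).
Since the indicial polynomial factors as (r - r_1)(r - r_2), D(n) = (r_1 + n - r_1)(r_1 + n - r_2) = n(n + 13/4).
Evaluating step by step (a_0 = 1):
  n = 1: D(1) = 1(1 + 13/4) = 17/4; numerator = -2(1) = -2; a_1 = (-2)/(17/4) = -8/17
  n = 2: D(2) = 2(2 + 13/4) = 21/2; numerator = -2(-8/17) - 2(1) = -18/17; a_2 = (-18/17)/(21/2) = -12/119
  n = 3: D(3) = 3(3 + 13/4) = 75/4; numerator = -2(-12/119) - 2(-8/17) = 8/7; a_3 = (8/7)/(75/4) = 32/525
  n = 4: D(4) = 4(4 + 13/4) = 29; numerator = -2(32/525) - 2(-12/119) = 712/8925; a_4 = (712/8925)/(29) = 712/258825

r = 9/4; a_0 = 1; a_1 = -8/17; a_2 = -12/119; a_3 = 32/525; a_4 = 712/258825


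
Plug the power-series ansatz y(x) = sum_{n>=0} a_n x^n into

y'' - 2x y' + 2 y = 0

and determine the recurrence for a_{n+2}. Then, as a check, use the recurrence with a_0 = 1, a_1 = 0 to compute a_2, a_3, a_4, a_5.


Substitute y = sum_n a_n x^n.
y''(x) has coefficient (n+2)(n+1) a_{n+2} at x^n;
-2 x y'(x) has coefficient -2 n a_n at x^n (shift);
2 y(x) has coefficient 2 a_n at x^n.
Matching x^n: (n+2)(n+1) a_{n+2} + (-2n + 2) a_n = 0.
Thus a_{n+2} = (2n - 2) / ((n+1)(n+2)) * a_n.

Check with a_0 = 1, a_1 = 0 (apply the recurrence for n = 0, 1, 2, 3): a_0 = 1, a_1 = 0, a_2 = -1, a_3 = 0, a_4 = -1/6, a_5 = 0.

a_(n+2) = (2n - 2) / ((n+1)(n+2)) * a_n; check: a_0 = 1, a_1 = 0, a_2 = -1, a_3 = 0, a_4 = -1/6, a_5 = 0


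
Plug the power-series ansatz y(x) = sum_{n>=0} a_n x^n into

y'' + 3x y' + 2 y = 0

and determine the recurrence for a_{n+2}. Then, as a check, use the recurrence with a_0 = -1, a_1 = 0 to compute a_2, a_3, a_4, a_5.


Substitute y = sum_n a_n x^n.
y''(x) has coefficient (n+2)(n+1) a_{n+2} at x^n;
3 x y'(x) has coefficient 3 n a_n at x^n (shift);
2 y(x) has coefficient 2 a_n at x^n.
Matching x^n: (n+2)(n+1) a_{n+2} + (3n + 2) a_n = 0.
Thus a_{n+2} = (-3n - 2) / ((n+1)(n+2)) * a_n.

Check with a_0 = -1, a_1 = 0 (apply the recurrence for n = 0, 1, 2, 3): a_0 = -1, a_1 = 0, a_2 = 1, a_3 = 0, a_4 = -2/3, a_5 = 0.

a_(n+2) = (-3n - 2) / ((n+1)(n+2)) * a_n; check: a_0 = -1, a_1 = 0, a_2 = 1, a_3 = 0, a_4 = -2/3, a_5 = 0


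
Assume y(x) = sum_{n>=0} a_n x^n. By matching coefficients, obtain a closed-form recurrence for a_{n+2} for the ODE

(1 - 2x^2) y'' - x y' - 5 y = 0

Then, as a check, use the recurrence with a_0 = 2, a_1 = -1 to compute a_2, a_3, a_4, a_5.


Substitute y = sum_n a_n x^n.
(1 - 2 x^2) y'' contributes (n+2)(n+1) a_{n+2} - 2 n(n-1) a_n at x^n.
-x y'(x) contributes -n a_n at x^n.
-5 y(x) contributes -5 a_n at x^n.
Matching x^n: (n+2)(n+1) a_{n+2} + (-2 n(n-1) - n - 5) a_n = 0.
Thus a_{n+2} = (2 n(n-1) + n + 5) / ((n+1)(n+2)) * a_n.

Check with a_0 = 2, a_1 = -1 (apply the recurrence for n = 0, 1, 2, 3): a_0 = 2, a_1 = -1, a_2 = 5, a_3 = -1, a_4 = 55/12, a_5 = -1.

a_(n+2) = (2 n(n-1) + n + 5) / ((n+1)(n+2)) * a_n; check: a_0 = 2, a_1 = -1, a_2 = 5, a_3 = -1, a_4 = 55/12, a_5 = -1


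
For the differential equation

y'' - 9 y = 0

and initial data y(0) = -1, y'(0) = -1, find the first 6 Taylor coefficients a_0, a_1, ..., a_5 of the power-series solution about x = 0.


Ansatz: y(x) = sum_{n>=0} a_n x^n, so y'(x) = sum_{n>=1} n a_n x^(n-1) and y''(x) = sum_{n>=2} n(n-1) a_n x^(n-2).
Substitute into P(x) y'' + Q(x) y' + R(x) y = 0 with P(x) = 1, Q(x) = 0, R(x) = -9, and match powers of x.
Initial conditions: a_0 = -1, a_1 = -1.
Setting the coefficient of each power of x to zero and solving order by order (substituting the coefficients already found):
  x^0: 2 a_2 - 9 a_0 = 0  ->  2 a_2 = 9 a_0 = -9  ->  a_2 = -9/2
  x^1: 6 a_3 - 9 a_1 = 0  ->  6 a_3 = 9 a_1 = -9  ->  a_3 = -3/2
  x^2: 12 a_4 - 9 a_2 = 0  ->  12 a_4 = 9 a_2 = -81/2  ->  a_4 = -27/8
  x^3: 20 a_5 - 9 a_3 = 0  ->  20 a_5 = 9 a_3 = -27/2  ->  a_5 = -27/40
Truncated series: y(x) = -1 - x - (9/2) x^2 - (3/2) x^3 - (27/8) x^4 - (27/40) x^5 + O(x^6).

a_0 = -1; a_1 = -1; a_2 = -9/2; a_3 = -3/2; a_4 = -27/8; a_5 = -27/40


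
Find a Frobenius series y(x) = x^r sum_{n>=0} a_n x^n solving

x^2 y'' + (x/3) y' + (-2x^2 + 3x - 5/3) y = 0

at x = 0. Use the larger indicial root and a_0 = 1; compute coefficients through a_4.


Write in Frobenius form y'' + (p(x)/x) y' + (q(x)/x^2) y = 0:
  p(x) = 1/3,  q(x) = -2x^2 + 3x - 5/3.
Indicial equation: r(r-1) + (1/3) r + (-5/3) = 0 -> roots r_1 = 5/3, r_2 = -1.
Take r = r_1 = 5/3. Let y(x) = x^r sum_{n>=0} a_n x^n with a_0 = 1.
Substitute y = x^r sum a_n x^n and match x^{r+n}. The recurrence is
  D(n) a_n + 3 a_{n-1} - 2 a_{n-2} = 0,  where D(n) = (r+n)(r+n-1) + (1/3)(r+n) + (-5/3).
  a_n = [-3 a_{n-1} + 2 a_{n-2}] / D(n).
Since the indicial polynomial factors as (r - r_1)(r - r_2), D(n) = (r_1 + n - r_1)(r_1 + n - r_2) = n(n + 8/3).
Evaluating step by step (a_0 = 1):
  n = 1: D(1) = 1(1 + 8/3) = 11/3; numerator = -3(1) = -3; a_1 = (-3)/(11/3) = -9/11
  n = 2: D(2) = 2(2 + 8/3) = 28/3; numerator = -3(-9/11) + 2(1) = 49/11; a_2 = (49/11)/(28/3) = 21/44
  n = 3: D(3) = 3(3 + 8/3) = 17; numerator = -3(21/44) + 2(-9/11) = -135/44; a_3 = (-135/44)/(17) = -135/748
  n = 4: D(4) = 4(4 + 8/3) = 80/3; numerator = -3(-135/748) + 2(21/44) = 1119/748; a_4 = (1119/748)/(80/3) = 3357/59840

r = 5/3; a_0 = 1; a_1 = -9/11; a_2 = 21/44; a_3 = -135/748; a_4 = 3357/59840


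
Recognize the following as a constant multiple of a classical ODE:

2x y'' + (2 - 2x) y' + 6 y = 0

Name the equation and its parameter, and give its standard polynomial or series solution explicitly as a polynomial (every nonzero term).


All three coefficients share the factor 2; dividing through by 2 gives  x y'' + (1 - x) y' + 3 y = 0.
This matches the Laguerre equation x y'' + (1 - x) y' + n y = 0 with n = 3; the polynomial solution is L_3(x).
With y = sum_k a_k x^k, matching x^k gives (k+1)k a_{k+1} + (k+1) a_{k+1} - k a_k + n a_k = 0, i.e. (k+1)^2 a_{k+1} = (k - n) a_k = (k - 3) a_k. The right side vanishes at k = 3, so the series terminates at degree 3.
Standard normalization L_n(0) = 1 gives a_0 = 1. Work upward with a_{k+1} = (k - 3) a_k / (k+1)^2:
  a_1 = (0 - 3)(1) / 1^2 = -3/1 = -3
  a_2 = (1 - 3)(-3) / 2^2 = 6/4 = 3/2
  a_3 = (2 - 3)(3/2) / 3^2 = (-3/2)/9 = -1/6
Hence L_3(x) = -x^3/6 + 3 x^2/2 - 3 x + 1.

L_3(x); series = -x^3/6 + 3 x^2/2 - 3 x + 1


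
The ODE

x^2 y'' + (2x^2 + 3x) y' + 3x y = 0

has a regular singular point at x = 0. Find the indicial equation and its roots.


Divide by x^2 to reach normal form y'' + P_1(x) y' + P_2(x) y = 0 with P_1(x) = 2 + 3/x and P_2(x) = 3/x.
x = 0 is a singular point because the y'-coefficient 2 + 3/x has a pole at x = 0 and the y-coefficient 3/x has a pole at x = 0.
It is a regular singular point because x P_1(x) = p(x) = 2x + 3 and x^2 P_2(x) = q(x) = 3x are polynomials, hence analytic at x = 0.
p(0) = 3,  q(0) = 0.
Indicial equation: r(r-1) + p(0) r + q(0) = 0, i.e. r^2 + (p(0) - 1) r + q(0) = 0, i.e. r^2 + 2 r = 0.
Discriminant: (2)^2 - 4(0) = 4, so r = (-2 ± 2)/2.
Solving: r_1 = 0, r_2 = -2.

indicial: r^2 + 2 r = 0; roots r_1 = 0, r_2 = -2


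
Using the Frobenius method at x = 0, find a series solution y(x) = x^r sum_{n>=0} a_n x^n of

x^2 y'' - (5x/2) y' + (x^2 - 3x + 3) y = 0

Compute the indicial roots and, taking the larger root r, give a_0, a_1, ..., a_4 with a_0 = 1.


Write in Frobenius form y'' + (p(x)/x) y' + (q(x)/x^2) y = 0:
  p(x) = -5/2,  q(x) = x^2 - 3x + 3.
Indicial equation: r(r-1) + (-5/2) r + (3) = 0 -> roots r_1 = 2, r_2 = 3/2.
Take r = r_1 = 2. Let y(x) = x^r sum_{n>=0} a_n x^n with a_0 = 1.
Substitute y = x^r sum a_n x^n and match x^{r+n}. The recurrence is
  D(n) a_n - 3 a_{n-1} + 1 a_{n-2} = 0,  where D(n) = (r+n)(r+n-1) + (-5/2)(r+n) + (3).
  a_n = [3 a_{n-1} - 1 a_{n-2}] / D(n).
Since the indicial polynomial factors as (r - r_1)(r - r_2), D(n) = (r_1 + n - r_1)(r_1 + n - r_2) = n(n + 1/2).
Evaluating step by step (a_0 = 1):
  n = 1: D(1) = 1(1 + 1/2) = 3/2; numerator = 3(1) = 3; a_1 = (3)/(3/2) = 2
  n = 2: D(2) = 2(2 + 1/2) = 5; numerator = 3(2) - 1(1) = 5; a_2 = (5)/(5) = 1
  n = 3: D(3) = 3(3 + 1/2) = 21/2; numerator = 3(1) - 1(2) = 1; a_3 = (1)/(21/2) = 2/21
  n = 4: D(4) = 4(4 + 1/2) = 18; numerator = 3(2/21) - 1(1) = -5/7; a_4 = (-5/7)/(18) = -5/126

r = 2; a_0 = 1; a_1 = 2; a_2 = 1; a_3 = 2/21; a_4 = -5/126


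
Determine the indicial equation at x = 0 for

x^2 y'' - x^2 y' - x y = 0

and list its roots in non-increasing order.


Divide by x^2 to reach normal form y'' + P_1(x) y' + P_2(x) y = 0 with P_1(x) = -1 and P_2(x) = -1/x.
x = 0 is a singular point because the y-coefficient -1/x has a pole at x = 0.
It is a regular singular point because x P_1(x) = p(x) = -x and x^2 P_2(x) = q(x) = -x are polynomials, hence analytic at x = 0.
p(0) = 0,  q(0) = 0.
Indicial equation: r(r-1) + p(0) r + q(0) = 0, i.e. r^2 + (p(0) - 1) r + q(0) = 0, i.e. r^2 - 1 r = 0.
Discriminant: (-1)^2 - 4(0) = 1, so r = (1 ± 1)/2.
Solving: r_1 = 1, r_2 = 0.

indicial: r^2 - 1 r = 0; roots r_1 = 1, r_2 = 0


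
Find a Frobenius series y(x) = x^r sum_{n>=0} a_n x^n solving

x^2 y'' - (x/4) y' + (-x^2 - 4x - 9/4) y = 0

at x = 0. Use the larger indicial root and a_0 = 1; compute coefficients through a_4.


Write in Frobenius form y'' + (p(x)/x) y' + (q(x)/x^2) y = 0:
  p(x) = -1/4,  q(x) = -x^2 - 4x - 9/4.
Indicial equation: r(r-1) + (-1/4) r + (-9/4) = 0 -> roots r_1 = 9/4, r_2 = -1.
Take r = r_1 = 9/4. Let y(x) = x^r sum_{n>=0} a_n x^n with a_0 = 1.
Substitute y = x^r sum a_n x^n and match x^{r+n}. The recurrence is
  D(n) a_n - 4 a_{n-1} - 1 a_{n-2} = 0,  where D(n) = (r+n)(r+n-1) + (-1/4)(r+n) + (-9/4).
  a_n = [4 a_{n-1} + 1 a_{n-2}] / D(n).
Since the indicial polynomial factors as (r - r_1)(r - r_2), D(n) = (r_1 + n - r_1)(r_1 + n - r_2) = n(n + 13/4).
Evaluating step by step (a_0 = 1):
  n = 1: D(1) = 1(1 + 13/4) = 17/4; numerator = 4(1) = 4; a_1 = (4)/(17/4) = 16/17
  n = 2: D(2) = 2(2 + 13/4) = 21/2; numerator = 4(16/17) + 1(1) = 81/17; a_2 = (81/17)/(21/2) = 54/119
  n = 3: D(3) = 3(3 + 13/4) = 75/4; numerator = 4(54/119) + 1(16/17) = 328/119; a_3 = (328/119)/(75/4) = 1312/8925
  n = 4: D(4) = 4(4 + 13/4) = 29; numerator = 4(1312/8925) + 1(54/119) = 9298/8925; a_4 = (9298/8925)/(29) = 9298/258825

r = 9/4; a_0 = 1; a_1 = 16/17; a_2 = 54/119; a_3 = 1312/8925; a_4 = 9298/258825


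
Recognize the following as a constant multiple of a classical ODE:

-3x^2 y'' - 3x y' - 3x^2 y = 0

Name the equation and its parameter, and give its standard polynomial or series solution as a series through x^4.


All three coefficients share the factor -3; dividing through by -3 gives  x^2 y'' + x y' + x^2 y = 0.
This matches the Bessel equation x^2 y'' + x y' + (x^2 - nu^2) y = 0 with nu^2 = 0, so nu = 0; the solution bounded at x = 0 is J_0(x).
Frobenius at x = 0: indicial roots ±nu; for r = nu the recurrence k(k + 2nu) c_k = -c_{k-2} gives the standard series J_nu(x) = sum_{k>=0} (-1)^k / (k! (k+nu)!) (x/2)^(2k+nu). Evaluate the first 3 terms:
  k = 0: (-1)^0 / (0! * 0! * 2^0) x^0 = 1/(1*1*1) x^0 = (1) x^0
  k = 1: (-1)^1 / (1! * 1! * 2^2) x^2 = -1/(1*1*4) x^2 = (-1/4) x^2
  k = 2: (-1)^2 / (2! * 2! * 2^4) x^4 = 1/(2*2*16) x^4 = (1/64) x^4
Hence J_0(x) = x^4/64 - x^2/4 + 1 + ....

J_0(x); series = x^4/64 - x^2/4 + 1


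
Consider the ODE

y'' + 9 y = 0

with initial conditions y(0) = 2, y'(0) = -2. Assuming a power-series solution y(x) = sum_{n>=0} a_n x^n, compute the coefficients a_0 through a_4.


Ansatz: y(x) = sum_{n>=0} a_n x^n, so y'(x) = sum_{n>=1} n a_n x^(n-1) and y''(x) = sum_{n>=2} n(n-1) a_n x^(n-2).
Substitute into P(x) y'' + Q(x) y' + R(x) y = 0 with P(x) = 1, Q(x) = 0, R(x) = 9, and match powers of x.
Initial conditions: a_0 = 2, a_1 = -2.
Setting the coefficient of each power of x to zero and solving order by order (substituting the coefficients already found):
  x^0: 2 a_2 + 9 a_0 = 0  ->  2 a_2 = -9 a_0 = -18  ->  a_2 = -9
  x^1: 6 a_3 + 9 a_1 = 0  ->  6 a_3 = -9 a_1 = 18  ->  a_3 = 3
  x^2: 12 a_4 + 9 a_2 = 0  ->  12 a_4 = -9 a_2 = 81  ->  a_4 = 27/4
Truncated series: y(x) = 2 - 2 x - 9 x^2 + 3 x^3 + (27/4) x^4 + O(x^5).

a_0 = 2; a_1 = -2; a_2 = -9; a_3 = 3; a_4 = 27/4


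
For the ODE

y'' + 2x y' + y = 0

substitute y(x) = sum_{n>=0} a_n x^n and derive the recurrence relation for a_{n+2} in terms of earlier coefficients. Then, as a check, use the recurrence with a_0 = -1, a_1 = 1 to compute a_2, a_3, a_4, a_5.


Substitute y = sum_n a_n x^n.
y''(x) has coefficient (n+2)(n+1) a_{n+2} at x^n;
2 x y'(x) has coefficient 2 n a_n at x^n (shift);
y(x) has coefficient 1 a_n at x^n.
Matching x^n: (n+2)(n+1) a_{n+2} + (2n + 1) a_n = 0.
Thus a_{n+2} = (-2n - 1) / ((n+1)(n+2)) * a_n.

Check with a_0 = -1, a_1 = 1 (apply the recurrence for n = 0, 1, 2, 3): a_0 = -1, a_1 = 1, a_2 = 1/2, a_3 = -1/2, a_4 = -5/24, a_5 = 7/40.

a_(n+2) = (-2n - 1) / ((n+1)(n+2)) * a_n; check: a_0 = -1, a_1 = 1, a_2 = 1/2, a_3 = -1/2, a_4 = -5/24, a_5 = 7/40


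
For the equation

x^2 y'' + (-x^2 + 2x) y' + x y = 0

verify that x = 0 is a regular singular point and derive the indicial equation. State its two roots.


Divide by x^2 to reach normal form y'' + P_1(x) y' + P_2(x) y = 0 with P_1(x) = -1 + 2/x and P_2(x) = 1/x.
x = 0 is a singular point because the y'-coefficient -1 + 2/x has a pole at x = 0 and the y-coefficient 1/x has a pole at x = 0.
It is a regular singular point because x P_1(x) = p(x) = 2 - x and x^2 P_2(x) = q(x) = x are polynomials, hence analytic at x = 0.
p(0) = 2,  q(0) = 0.
Indicial equation: r(r-1) + p(0) r + q(0) = 0, i.e. r^2 + (p(0) - 1) r + q(0) = 0, i.e. r^2 + 1 r = 0.
Discriminant: (1)^2 - 4(0) = 1, so r = (-1 ± 1)/2.
Solving: r_1 = 0, r_2 = -1.

indicial: r^2 + 1 r = 0; roots r_1 = 0, r_2 = -1


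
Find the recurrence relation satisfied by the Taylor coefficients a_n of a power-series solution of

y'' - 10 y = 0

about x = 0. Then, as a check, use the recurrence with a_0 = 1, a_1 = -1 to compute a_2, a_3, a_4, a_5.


Substitute y = sum_n a_n x^n into y'' + (const) y = 0.
y''(x) = sum_{n>=0} (n+2)(n+1) a_{n+2} x^n.
The ODE becomes sum_n [(n+2)(n+1) a_{n+2} - 10 a_n] x^n = 0.
Setting each coefficient to zero gives the recurrence:
  (n+2)(n+1) a_{n+2} - 10 a_n = 0,
  a_{n+2} = 10 / ((n+1)(n+2)) a_n.

Check with a_0 = 1, a_1 = -1 (apply the recurrence for n = 0, 1, 2, 3): a_0 = 1, a_1 = -1, a_2 = 5, a_3 = -5/3, a_4 = 25/6, a_5 = -5/6.

a_{n+2} = 10/((n+1)(n+2)) * a_n; check: a_0 = 1, a_1 = -1, a_2 = 5, a_3 = -5/3, a_4 = 25/6, a_5 = -5/6


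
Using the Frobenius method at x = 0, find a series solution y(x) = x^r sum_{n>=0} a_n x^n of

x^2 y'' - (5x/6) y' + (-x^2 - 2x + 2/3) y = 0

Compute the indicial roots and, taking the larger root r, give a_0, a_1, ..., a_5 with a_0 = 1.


Write in Frobenius form y'' + (p(x)/x) y' + (q(x)/x^2) y = 0:
  p(x) = -5/6,  q(x) = -x^2 - 2x + 2/3.
Indicial equation: r(r-1) + (-5/6) r + (2/3) = 0 -> roots r_1 = 4/3, r_2 = 1/2.
Take r = r_1 = 4/3. Let y(x) = x^r sum_{n>=0} a_n x^n with a_0 = 1.
Substitute y = x^r sum a_n x^n and match x^{r+n}. The recurrence is
  D(n) a_n - 2 a_{n-1} - 1 a_{n-2} = 0,  where D(n) = (r+n)(r+n-1) + (-5/6)(r+n) + (2/3).
  a_n = [2 a_{n-1} + 1 a_{n-2}] / D(n).
Since the indicial polynomial factors as (r - r_1)(r - r_2), D(n) = (r_1 + n - r_1)(r_1 + n - r_2) = n(n + 5/6).
Evaluating step by step (a_0 = 1):
  n = 1: D(1) = 1(1 + 5/6) = 11/6; numerator = 2(1) = 2; a_1 = (2)/(11/6) = 12/11
  n = 2: D(2) = 2(2 + 5/6) = 17/3; numerator = 2(12/11) + 1(1) = 35/11; a_2 = (35/11)/(17/3) = 105/187
  n = 3: D(3) = 3(3 + 5/6) = 23/2; numerator = 2(105/187) + 1(12/11) = 414/187; a_3 = (414/187)/(23/2) = 36/187
  n = 4: D(4) = 4(4 + 5/6) = 58/3; numerator = 2(36/187) + 1(105/187) = 177/187; a_4 = (177/187)/(58/3) = 531/10846
  n = 5: D(5) = 5(5 + 5/6) = 175/6; numerator = 2(531/10846) + 1(36/187) = 1575/5423; a_5 = (1575/5423)/(175/6) = 54/5423

r = 4/3; a_0 = 1; a_1 = 12/11; a_2 = 105/187; a_3 = 36/187; a_4 = 531/10846; a_5 = 54/5423


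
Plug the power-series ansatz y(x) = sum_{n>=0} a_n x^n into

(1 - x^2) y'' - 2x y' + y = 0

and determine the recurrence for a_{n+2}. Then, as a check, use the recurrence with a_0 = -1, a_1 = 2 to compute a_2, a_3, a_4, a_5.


Substitute y = sum_n a_n x^n.
(1 - 1 x^2) y'' contributes (n+2)(n+1) a_{n+2} - n(n-1) a_n at x^n.
-2 x y'(x) contributes -2 n a_n at x^n.
y(x) contributes 1 a_n at x^n.
Matching x^n: (n+2)(n+1) a_{n+2} + (-n(n-1) - 2 n + 1) a_n = 0.
Thus a_{n+2} = (n(n-1) + 2 n - 1) / ((n+1)(n+2)) * a_n.

Check with a_0 = -1, a_1 = 2 (apply the recurrence for n = 0, 1, 2, 3): a_0 = -1, a_1 = 2, a_2 = 1/2, a_3 = 1/3, a_4 = 5/24, a_5 = 11/60.

a_(n+2) = (n(n-1) + 2 n - 1) / ((n+1)(n+2)) * a_n; check: a_0 = -1, a_1 = 2, a_2 = 1/2, a_3 = 1/3, a_4 = 5/24, a_5 = 11/60


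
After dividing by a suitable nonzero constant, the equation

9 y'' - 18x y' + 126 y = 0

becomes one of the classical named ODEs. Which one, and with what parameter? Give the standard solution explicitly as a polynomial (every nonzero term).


All three coefficients share the factor 9; dividing through by 9 gives  y'' - 2x y' + 14 y = 0.
This matches the Hermite equation y'' - 2x y' + 2n y = 0 with 2n = 14, so n = 7; the polynomial solution is H_7(x).
With y = sum_k a_k x^k, matching x^k gives (k+2)(k+1) a_{k+2} = 2(k - n) a_k = 2(k - 7) a_k. The right side vanishes at k = 7, so the series with the parity of 7 terminates at degree 7.
Standard normalization: leading coefficient of H_n is 2^n, so a_7 = 2^7 = 128. Work downward with a_k = (k+1)(k+2) a_{k+2} / (2(k - n)):
  a_5 = (6)(7)(128) / (2(5 - 7)) = 5376/(-4) = -1344
  a_3 = (4)(5)(-1344) / (2(3 - 7)) = -26880/(-8) = 3360
  a_1 = (2)(3)(3360) / (2(1 - 7)) = 20160/(-12) = -1680
Hence H_7(x) = 128 x^7 - 1344 x^5 + 3360 x^3 - 1680 x.

H_7(x); series = 128 x^7 - 1344 x^5 + 3360 x^3 - 1680 x


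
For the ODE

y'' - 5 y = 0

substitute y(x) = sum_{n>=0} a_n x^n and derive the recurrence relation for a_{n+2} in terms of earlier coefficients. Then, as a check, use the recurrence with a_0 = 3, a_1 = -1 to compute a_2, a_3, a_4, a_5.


Substitute y = sum_n a_n x^n into y'' + (const) y = 0.
y''(x) = sum_{n>=0} (n+2)(n+1) a_{n+2} x^n.
The ODE becomes sum_n [(n+2)(n+1) a_{n+2} - 5 a_n] x^n = 0.
Setting each coefficient to zero gives the recurrence:
  (n+2)(n+1) a_{n+2} - 5 a_n = 0,
  a_{n+2} = 5 / ((n+1)(n+2)) a_n.

Check with a_0 = 3, a_1 = -1 (apply the recurrence for n = 0, 1, 2, 3): a_0 = 3, a_1 = -1, a_2 = 15/2, a_3 = -5/6, a_4 = 25/8, a_5 = -5/24.

a_{n+2} = 5/((n+1)(n+2)) * a_n; check: a_0 = 3, a_1 = -1, a_2 = 15/2, a_3 = -5/6, a_4 = 25/8, a_5 = -5/24
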